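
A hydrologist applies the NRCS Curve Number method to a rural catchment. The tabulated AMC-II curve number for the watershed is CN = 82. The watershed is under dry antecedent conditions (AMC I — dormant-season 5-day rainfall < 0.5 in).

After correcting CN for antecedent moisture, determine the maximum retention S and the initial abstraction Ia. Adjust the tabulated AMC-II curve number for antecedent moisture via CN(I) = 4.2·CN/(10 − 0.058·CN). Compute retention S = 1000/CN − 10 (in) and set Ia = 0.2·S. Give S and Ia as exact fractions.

Dry (AMC I): CN(I) = 4.2·82/(10 − 0.058·82) = (1722/5)/(1311/250) = 28700/437 ≈ 65.675
S = 1000/(28700/437) − 10 = 1500/287 in ≈ 5.226 in
Ia = 0.2S: 0.2·5.226 = 1.045 in (exactly 300/287)

S = 1500/287 in ≈ 5.226 in; Ia = 300/287 in ≈ 1.045 in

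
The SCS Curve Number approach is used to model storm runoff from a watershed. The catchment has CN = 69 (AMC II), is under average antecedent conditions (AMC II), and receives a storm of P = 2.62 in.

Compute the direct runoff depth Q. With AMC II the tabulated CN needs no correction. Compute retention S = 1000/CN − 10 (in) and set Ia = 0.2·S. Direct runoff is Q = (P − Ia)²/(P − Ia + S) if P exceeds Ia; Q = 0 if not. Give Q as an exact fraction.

CN(II) = 69; AMC II needs no correction.
Max retention: S = 1000/69 − 10 = 310/69 in (≈ 4.493 in)
Initial abstraction Ia = S/5 = (310/69)/5 = 62/69 ≈ 0.899 in
Since P=2.620 > Ia=0.899: effective rainfall P−Ia = 5939/3450 in
Q = (5939/3450)²/((5939/3450) + 310/69) = (35271721/11902500)/(21439/3450) = 35271721/73964550 in ≈ 0.477 in

Q = 35271721/73964550 in ≈ 0.477 in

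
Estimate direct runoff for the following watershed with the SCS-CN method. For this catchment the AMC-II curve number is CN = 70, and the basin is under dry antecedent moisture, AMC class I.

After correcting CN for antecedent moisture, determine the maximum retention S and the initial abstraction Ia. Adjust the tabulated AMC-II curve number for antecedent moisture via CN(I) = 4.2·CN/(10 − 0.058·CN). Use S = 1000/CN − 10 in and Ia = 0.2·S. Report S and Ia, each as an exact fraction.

Adjust CN=70 to AMC I: 4.2·70/(10 − 0.058·70) → 294 ÷ (297/50) = 4900/99 ≈ 49.495
Max retention: S = 1000/(4900/99) − 10 = 500/49 in (≈ 10.204 in)
Ia = 0.2·(500/49) = 100/49 in ≈ 2.041 in

S = 500/49 in ≈ 10.204 in; Ia = 100/49 in ≈ 2.041 in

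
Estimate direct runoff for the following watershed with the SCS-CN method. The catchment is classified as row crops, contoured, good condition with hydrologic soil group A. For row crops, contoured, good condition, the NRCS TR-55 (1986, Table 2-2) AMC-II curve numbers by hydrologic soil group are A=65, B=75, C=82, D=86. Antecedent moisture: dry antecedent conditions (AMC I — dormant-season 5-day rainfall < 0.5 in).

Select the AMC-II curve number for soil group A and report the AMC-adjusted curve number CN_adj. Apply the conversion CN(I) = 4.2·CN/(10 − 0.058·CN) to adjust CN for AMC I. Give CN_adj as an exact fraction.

CN_adj = 3900/89 ≈ 43.820

NRCS table: row crops, contoured, good condition, soil group A → CN(II) = 65
Dry (AMC I): CN(I) = 4.2·65/(10 − 0.058·65) = 273/(623/100) = 3900/89 ≈ 43.820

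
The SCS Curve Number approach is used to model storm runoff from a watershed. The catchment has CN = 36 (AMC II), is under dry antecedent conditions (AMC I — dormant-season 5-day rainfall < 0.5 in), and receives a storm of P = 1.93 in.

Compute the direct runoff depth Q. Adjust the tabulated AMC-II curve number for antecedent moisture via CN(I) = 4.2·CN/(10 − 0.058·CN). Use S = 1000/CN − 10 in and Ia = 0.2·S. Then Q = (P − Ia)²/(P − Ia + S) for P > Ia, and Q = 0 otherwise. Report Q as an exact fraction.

Adjust CN=36 to AMC I: 4.2·36/(10 − 0.058·36) → (756/5) ÷ (989/125) = 18900/989 ≈ 19.110
Retention S: 1000/CN − 10 with CN=19.110 → S = 8000/189 ≈ 42.328 in
Initial abstraction Ia = S/5 = (8000/189)/5 = 1600/189 ≈ 8.466 in
P = 1.930 ≤ Ia = 8.466 in: entire storm abstracted, Q = 0.

Q = 0 in ≈ 0.000 in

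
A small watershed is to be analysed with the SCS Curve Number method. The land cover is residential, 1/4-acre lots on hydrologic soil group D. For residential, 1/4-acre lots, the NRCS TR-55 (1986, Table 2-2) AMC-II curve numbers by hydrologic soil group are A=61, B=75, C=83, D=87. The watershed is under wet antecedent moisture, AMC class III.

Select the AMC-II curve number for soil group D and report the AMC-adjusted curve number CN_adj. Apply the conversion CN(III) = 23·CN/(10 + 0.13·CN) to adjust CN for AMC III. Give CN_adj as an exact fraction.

NRCS table: residential, 1/4-acre lots, soil group D → CN(II) = 87
CN(III) from CN(II)=87: (23·87)/(10 + 0.13·87) = 200100/2131 ≈ 93.900

CN_adj = 200100/2131 ≈ 93.900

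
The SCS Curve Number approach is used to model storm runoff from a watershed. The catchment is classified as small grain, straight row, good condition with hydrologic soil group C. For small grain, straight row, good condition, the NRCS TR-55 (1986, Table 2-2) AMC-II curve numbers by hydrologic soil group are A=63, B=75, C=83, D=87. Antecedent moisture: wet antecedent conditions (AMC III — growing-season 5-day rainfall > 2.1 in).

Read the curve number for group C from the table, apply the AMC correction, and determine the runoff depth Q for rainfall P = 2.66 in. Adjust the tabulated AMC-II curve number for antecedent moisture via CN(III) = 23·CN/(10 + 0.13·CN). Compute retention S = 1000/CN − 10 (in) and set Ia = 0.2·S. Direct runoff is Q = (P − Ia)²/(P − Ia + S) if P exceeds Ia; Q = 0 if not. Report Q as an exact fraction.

NRCS table: small grain, straight row, good condition, soil group C → CN(II) = 83
Adjust CN=83 to AMC III: 23·83/(10 + 0.13·83) → 1909 ÷ (2079/100) = 190900/2079 ≈ 91.823
S = 1000/(190900/2079) − 10 = 1700/1909 in ≈ 0.891 in
Initial abstraction Ia = S/5 = (1700/1909)/5 = 340/1909 ≈ 0.178 in
Excess rainfall: 2.660 − 0.178 = 2.482 in; P > Ia so Q > 0
Q = (236897/95450)²/((236897/95450) + 1700/1909) = (56120188609/9110702500)/(321897/95450) = 56120188609/30725068650 in ≈ 1.827 in

Q = 56120188609/30725068650 in ≈ 1.827 in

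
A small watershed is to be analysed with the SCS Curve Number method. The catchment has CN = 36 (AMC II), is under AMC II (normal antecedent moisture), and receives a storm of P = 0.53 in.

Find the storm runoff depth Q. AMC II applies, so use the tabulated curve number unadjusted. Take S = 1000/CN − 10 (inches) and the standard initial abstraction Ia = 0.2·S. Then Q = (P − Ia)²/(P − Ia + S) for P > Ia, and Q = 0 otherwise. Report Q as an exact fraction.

CN(II) = 36; AMC II needs no correction.
Retention S: 1000/CN − 10 with CN=36.000 → S = 160/9 ≈ 17.778 in
Ia = 0.2S: 0.2·17.778 = 3.556 in (exactly 32/9)
P = 0.530 ≤ Ia = 3.556 in: entire storm abstracted, Q = 0.

Q = 0 in ≈ 0.000 in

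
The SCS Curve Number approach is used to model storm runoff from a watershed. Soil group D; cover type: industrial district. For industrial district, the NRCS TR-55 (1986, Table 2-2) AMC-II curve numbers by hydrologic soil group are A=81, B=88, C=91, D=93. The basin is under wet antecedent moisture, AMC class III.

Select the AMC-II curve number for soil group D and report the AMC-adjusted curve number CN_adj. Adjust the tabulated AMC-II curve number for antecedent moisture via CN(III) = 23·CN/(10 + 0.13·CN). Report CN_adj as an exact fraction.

NRCS table: industrial district, soil group D → CN(II) = 93
Wet (AMC III): CN(III) = 23·93/(10 + 0.13·93) = 2139/(2209/100) = 213900/2209 ≈ 96.831

CN_adj = 213900/2209 ≈ 96.831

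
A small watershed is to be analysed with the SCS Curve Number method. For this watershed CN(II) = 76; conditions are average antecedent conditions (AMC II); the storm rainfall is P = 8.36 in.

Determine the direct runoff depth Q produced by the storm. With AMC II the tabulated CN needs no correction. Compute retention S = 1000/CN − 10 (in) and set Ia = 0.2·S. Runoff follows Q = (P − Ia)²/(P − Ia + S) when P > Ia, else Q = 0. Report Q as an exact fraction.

AMC II — tabulated CN = 76 applies directly.
S = 1000/76 − 10 = 60/19 in ≈ 3.158 in
Ia = 0.2·(60/19) = 12/19 in ≈ 0.632 in
P − Ia = 8.360 − 0.632 = 3671/475 ≈ 7.728 in (> 0, runoff occurs)
Q = (3671/475)²/((3671/475) + 60/19) = (13476241/225625)/(5171/475) = 13476241/2456225 in ≈ 5.487 in

Q = 13476241/2456225 in ≈ 5.487 in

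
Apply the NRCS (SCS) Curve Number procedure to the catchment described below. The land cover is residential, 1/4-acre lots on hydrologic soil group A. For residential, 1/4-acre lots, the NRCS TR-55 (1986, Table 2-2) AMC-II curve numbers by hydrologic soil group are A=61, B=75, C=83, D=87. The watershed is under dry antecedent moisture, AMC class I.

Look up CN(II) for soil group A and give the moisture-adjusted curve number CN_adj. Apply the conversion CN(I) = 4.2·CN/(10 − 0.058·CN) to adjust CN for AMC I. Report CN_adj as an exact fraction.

CN_adj = 42700/1077 ≈ 39.647

NRCS table: residential, 1/4-acre lots, soil group A → CN(II) = 61
CN(I) from CN(II)=61: (4.2·61)/(10 − 0.058·61) = 42700/1077 ≈ 39.647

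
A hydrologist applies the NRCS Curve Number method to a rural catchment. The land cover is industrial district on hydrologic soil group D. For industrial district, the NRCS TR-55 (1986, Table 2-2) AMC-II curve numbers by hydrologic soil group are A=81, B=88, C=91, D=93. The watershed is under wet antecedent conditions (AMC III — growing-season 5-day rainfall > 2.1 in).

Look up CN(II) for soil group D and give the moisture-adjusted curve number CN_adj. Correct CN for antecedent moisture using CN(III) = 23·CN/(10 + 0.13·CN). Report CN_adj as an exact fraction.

NRCS table: industrial district, soil group D → CN(II) = 93
CN(III) from CN(II)=93: (23·93)/(10 + 0.13·93) = 213900/2209 ≈ 96.831

CN_adj = 213900/2209 ≈ 96.831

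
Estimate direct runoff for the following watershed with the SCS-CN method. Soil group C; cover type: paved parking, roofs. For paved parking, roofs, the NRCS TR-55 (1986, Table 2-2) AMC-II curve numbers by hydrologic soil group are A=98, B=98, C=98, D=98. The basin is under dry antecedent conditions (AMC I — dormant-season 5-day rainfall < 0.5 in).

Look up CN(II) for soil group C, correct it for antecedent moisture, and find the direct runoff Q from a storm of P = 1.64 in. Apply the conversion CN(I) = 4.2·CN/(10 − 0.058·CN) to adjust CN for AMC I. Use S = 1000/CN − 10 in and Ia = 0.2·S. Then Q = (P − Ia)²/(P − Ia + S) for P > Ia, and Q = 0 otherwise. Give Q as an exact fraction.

Q = 1575216721/1342562025 in ≈ 1.173 in

NRCS table: paved parking, roofs, soil group C → CN(II) = 98
CN(I) from CN(II)=98: (4.2·98)/(10 − 0.058·98) = 102900/1079 ≈ 95.366
Retention S: 1000/CN − 10 with CN=95.366 → S = 500/1029 ≈ 0.486 in
Initial abstraction Ia = S/5 = (500/1029)/5 = 100/1029 ≈ 0.097 in
P − Ia = 1.640 − 0.097 = 39689/25725 ≈ 1.543 in (> 0, runoff occurs)
Runoff Q = (P−Ia)²/(P−Ia+S) = (1.543)²/(1.543+0.486) = 1575216721/1342562025 ≈ 1.173 in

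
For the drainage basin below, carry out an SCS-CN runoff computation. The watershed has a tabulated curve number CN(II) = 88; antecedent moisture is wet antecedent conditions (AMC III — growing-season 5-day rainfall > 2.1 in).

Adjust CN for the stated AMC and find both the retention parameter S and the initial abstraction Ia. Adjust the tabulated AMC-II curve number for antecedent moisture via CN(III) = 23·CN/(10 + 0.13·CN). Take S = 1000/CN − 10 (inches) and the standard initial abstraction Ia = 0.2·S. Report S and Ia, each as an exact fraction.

S = 150/253 in ≈ 0.593 in; Ia = 30/253 in ≈ 0.119 in

Wet (AMC III): CN(III) = 23·88/(10 + 0.13·88) = 2024/(536/25) = 6325/67 ≈ 94.403
Max retention: S = 1000/(6325/67) − 10 = 150/253 in (≈ 0.593 in)
Ia = 0.2·(150/253) = 30/253 in ≈ 0.119 in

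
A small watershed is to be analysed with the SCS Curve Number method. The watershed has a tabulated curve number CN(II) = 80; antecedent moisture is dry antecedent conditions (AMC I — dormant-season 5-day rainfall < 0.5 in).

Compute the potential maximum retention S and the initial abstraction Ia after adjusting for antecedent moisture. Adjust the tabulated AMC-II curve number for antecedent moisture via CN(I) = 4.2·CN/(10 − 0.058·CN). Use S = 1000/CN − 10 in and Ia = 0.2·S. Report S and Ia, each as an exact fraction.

Adjust CN=80 to AMC I: 4.2·80/(10 − 0.058·80) → 336 ÷ (134/25) = 4200/67 ≈ 62.687
Retention S: 1000/CN − 10 with CN=62.687 → S = 125/21 ≈ 5.952 in
Ia = 0.2S: 0.2·5.952 = 1.190 in (exactly 25/21)

S = 125/21 in ≈ 5.952 in; Ia = 25/21 in ≈ 1.190 in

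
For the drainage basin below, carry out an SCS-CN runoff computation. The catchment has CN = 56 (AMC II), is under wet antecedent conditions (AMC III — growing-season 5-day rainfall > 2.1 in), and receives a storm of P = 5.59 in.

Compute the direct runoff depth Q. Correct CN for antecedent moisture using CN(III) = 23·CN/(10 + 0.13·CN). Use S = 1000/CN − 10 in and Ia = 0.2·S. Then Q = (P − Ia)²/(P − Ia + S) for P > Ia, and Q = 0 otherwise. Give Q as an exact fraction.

CN(III) from CN(II)=56: (23·56)/(10 + 0.13·56) = 4025/54 ≈ 74.537
Max retention: S = 1000/(4025/54) − 10 = 550/161 in (≈ 3.416 in)
Ia = 0.2S: 0.2·3.416 = 0.683 in (exactly 110/161)
P − Ia = 5.590 − 0.683 = 78999/16100 ≈ 4.907 in (> 0, runoff occurs)
Q = (78999/16100)²/((78999/16100) + 550/161) = (6240842001/259210000)/(133999/16100) = 6240842001/2157383900 in ≈ 2.893 in

Q = 6240842001/2157383900 in ≈ 2.893 in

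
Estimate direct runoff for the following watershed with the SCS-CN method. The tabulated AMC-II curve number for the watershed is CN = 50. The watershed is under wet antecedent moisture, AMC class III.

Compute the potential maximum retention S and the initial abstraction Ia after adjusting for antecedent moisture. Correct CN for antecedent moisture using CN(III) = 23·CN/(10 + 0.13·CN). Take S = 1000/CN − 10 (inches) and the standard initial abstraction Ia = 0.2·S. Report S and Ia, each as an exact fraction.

S = 100/23 in ≈ 4.348 in; Ia = 20/23 in ≈ 0.870 in

Adjust CN=50 to AMC III: 23·50/(10 + 0.13·50) → 1150 ÷ (33/2) = 2300/33 ≈ 69.697
S = 1000/(2300/33) − 10 = 100/23 in ≈ 4.348 in
Ia = 0.2S: 0.2·4.348 = 0.870 in (exactly 20/23)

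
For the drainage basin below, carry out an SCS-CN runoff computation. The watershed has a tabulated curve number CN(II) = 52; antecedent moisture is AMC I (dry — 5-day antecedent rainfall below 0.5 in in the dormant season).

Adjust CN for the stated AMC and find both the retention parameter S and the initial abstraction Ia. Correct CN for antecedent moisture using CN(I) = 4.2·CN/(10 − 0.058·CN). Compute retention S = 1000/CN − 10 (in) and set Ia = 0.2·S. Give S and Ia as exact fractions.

S = 2000/91 in ≈ 21.978 in; Ia = 400/91 in ≈ 4.396 in

Adjust CN=52 to AMC I: 4.2·52/(10 − 0.058·52) → (1092/5) ÷ (873/125) = 9100/291 ≈ 31.271
Max retention: S = 1000/(9100/291) − 10 = 2000/91 in (≈ 21.978 in)
Ia = 0.2S: 0.2·21.978 = 4.396 in (exactly 400/91)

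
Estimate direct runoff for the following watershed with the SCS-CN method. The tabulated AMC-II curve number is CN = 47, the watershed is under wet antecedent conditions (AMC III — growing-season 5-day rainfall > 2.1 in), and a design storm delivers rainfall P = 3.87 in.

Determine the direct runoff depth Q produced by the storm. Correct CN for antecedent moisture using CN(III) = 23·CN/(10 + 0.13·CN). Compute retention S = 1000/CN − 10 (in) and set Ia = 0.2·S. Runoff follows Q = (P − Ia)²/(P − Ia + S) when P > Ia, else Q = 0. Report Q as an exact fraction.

Q = 97560648409/91057710700 in ≈ 1.071 in

Adjust CN=47 to AMC III: 23·47/(10 + 0.13·47) → 1081 ÷ (1611/100) = 108100/1611 ≈ 67.101
S = 1000/(108100/1611) − 10 = 5300/1081 in ≈ 4.903 in
Ia = 0.2S: 0.2·4.903 = 0.981 in (exactly 1060/1081)
Excess rainfall: 3.870 − 0.981 = 2.889 in; P > Ia so Q > 0
Runoff Q = (P−Ia)²/(P−Ia+S) = (2.889)²/(2.889+4.903) = 97560648409/91057710700 ≈ 1.071 in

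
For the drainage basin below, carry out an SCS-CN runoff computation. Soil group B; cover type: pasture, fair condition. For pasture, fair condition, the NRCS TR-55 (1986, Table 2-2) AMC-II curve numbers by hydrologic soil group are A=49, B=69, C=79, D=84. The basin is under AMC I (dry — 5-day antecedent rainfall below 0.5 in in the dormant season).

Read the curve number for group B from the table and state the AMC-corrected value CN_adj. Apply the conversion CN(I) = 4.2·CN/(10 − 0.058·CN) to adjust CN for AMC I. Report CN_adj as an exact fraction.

NRCS table: pasture, fair condition, soil group B → CN(II) = 69
Adjust CN=69 to AMC I: 4.2·69/(10 − 0.058·69) → (1449/5) ÷ (2999/500) = 144900/2999 ≈ 48.316

CN_adj = 144900/2999 ≈ 48.316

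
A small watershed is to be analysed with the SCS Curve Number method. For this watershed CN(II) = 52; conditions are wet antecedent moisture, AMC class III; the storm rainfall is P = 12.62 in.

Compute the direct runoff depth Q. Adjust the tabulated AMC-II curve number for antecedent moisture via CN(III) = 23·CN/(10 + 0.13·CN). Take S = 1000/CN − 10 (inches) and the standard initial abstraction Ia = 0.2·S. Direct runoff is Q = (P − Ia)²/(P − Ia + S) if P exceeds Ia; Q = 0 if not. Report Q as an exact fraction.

CN(III) from CN(II)=52: (23·52)/(10 + 0.13·52) = 29900/419 ≈ 71.360
S = 1000/(29900/419) − 10 = 1200/299 in ≈ 4.013 in
Ia = 0.2·(1200/299) = 240/299 in ≈ 0.803 in
Since P=12.620 > Ia=0.803: effective rainfall P−Ia = 176669/14950 in
Q: (176669/14950)² ÷ (236669/14950) = 31211935561/3538201550 in (≈ 8.821 in)

Q = 31211935561/3538201550 in ≈ 8.821 in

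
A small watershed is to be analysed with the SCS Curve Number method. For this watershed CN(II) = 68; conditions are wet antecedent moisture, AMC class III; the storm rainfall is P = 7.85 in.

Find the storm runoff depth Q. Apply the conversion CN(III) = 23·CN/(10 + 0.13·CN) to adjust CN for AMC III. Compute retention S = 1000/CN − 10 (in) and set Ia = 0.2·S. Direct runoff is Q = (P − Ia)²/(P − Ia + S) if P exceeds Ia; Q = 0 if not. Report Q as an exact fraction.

Q = 3385726969/580142340 in ≈ 5.836 in

CN(III) from CN(II)=68: (23·68)/(10 + 0.13·68) = 39100/471 ≈ 83.015
Retention S: 1000/CN − 10 with CN=83.015 → S = 800/391 ≈ 2.046 in
Ia = 0.2S: 0.2·2.046 = 0.409 in (exactly 160/391)
P − Ia = 7.850 − 0.409 = 58187/7820 ≈ 7.441 in (> 0, runoff occurs)
Q = (58187/7820)²/((58187/7820) + 800/391) = (3385726969/61152400)/(74187/7820) = 3385726969/580142340 in ≈ 5.836 in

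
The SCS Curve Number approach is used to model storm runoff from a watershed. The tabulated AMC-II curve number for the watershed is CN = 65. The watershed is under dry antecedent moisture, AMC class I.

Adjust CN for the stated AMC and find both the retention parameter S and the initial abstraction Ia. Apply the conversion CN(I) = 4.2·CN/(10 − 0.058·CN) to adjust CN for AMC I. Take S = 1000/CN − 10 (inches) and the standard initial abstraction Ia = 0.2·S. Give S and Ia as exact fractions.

Dry (AMC I): CN(I) = 4.2·65/(10 − 0.058·65) = 273/(623/100) = 3900/89 ≈ 43.820
S = 1000/(3900/89) − 10 = 500/39 in ≈ 12.821 in
Ia = 0.2·(500/39) = 100/39 in ≈ 2.564 in

S = 500/39 in ≈ 12.821 in; Ia = 100/39 in ≈ 2.564 in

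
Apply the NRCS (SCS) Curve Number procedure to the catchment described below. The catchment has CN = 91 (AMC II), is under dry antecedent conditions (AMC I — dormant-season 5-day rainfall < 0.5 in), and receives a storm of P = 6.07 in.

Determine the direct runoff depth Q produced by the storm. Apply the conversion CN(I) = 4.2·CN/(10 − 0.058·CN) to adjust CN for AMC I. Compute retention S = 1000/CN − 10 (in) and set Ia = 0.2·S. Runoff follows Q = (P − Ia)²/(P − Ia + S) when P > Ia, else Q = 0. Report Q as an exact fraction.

Adjust CN=91 to AMC I: 4.2·91/(10 − 0.058·91) → (1911/5) ÷ (2361/500) = 63700/787 ≈ 80.940
Retention S: 1000/CN − 10 with CN=80.940 → S = 1500/637 ≈ 2.355 in
Initial abstraction Ia = S/5 = (1500/637)/5 = 300/637 ≈ 0.471 in
Excess rainfall: 6.070 − 0.471 = 5.599 in; P > Ia so Q > 0
Runoff Q = (P−Ia)²/(P−Ia+S) = (5.599)²/(5.599+2.355) = 127205642281/32274178300 ≈ 3.941 in

Q = 127205642281/32274178300 in ≈ 3.941 in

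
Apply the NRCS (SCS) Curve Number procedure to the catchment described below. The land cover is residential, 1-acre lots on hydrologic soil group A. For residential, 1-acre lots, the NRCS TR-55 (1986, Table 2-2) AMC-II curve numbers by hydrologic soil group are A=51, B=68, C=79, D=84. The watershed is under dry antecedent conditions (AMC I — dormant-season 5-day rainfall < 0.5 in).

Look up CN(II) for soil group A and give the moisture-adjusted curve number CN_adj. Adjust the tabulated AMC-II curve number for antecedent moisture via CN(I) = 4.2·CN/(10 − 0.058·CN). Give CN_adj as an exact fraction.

CN_adj = 15300/503 ≈ 30.417

NRCS table: residential, 1-acre lots, soil group A → CN(II) = 51
Adjust CN=51 to AMC I: 4.2·51/(10 − 0.058·51) → (1071/5) ÷ (3521/500) = 15300/503 ≈ 30.417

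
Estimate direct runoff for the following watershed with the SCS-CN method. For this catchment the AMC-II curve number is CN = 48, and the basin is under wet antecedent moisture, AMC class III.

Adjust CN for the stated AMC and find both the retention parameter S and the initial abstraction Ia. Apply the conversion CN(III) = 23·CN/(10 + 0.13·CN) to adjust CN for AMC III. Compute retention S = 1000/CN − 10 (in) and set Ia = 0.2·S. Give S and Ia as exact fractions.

Wet (AMC III): CN(III) = 23·48/(10 + 0.13·48) = 1104/(406/25) = 13800/203 ≈ 67.980
S = 1000/(13800/203) − 10 = 325/69 in ≈ 4.710 in
Ia = 0.2·(325/69) = 65/69 in ≈ 0.942 in

S = 325/69 in ≈ 4.710 in; Ia = 65/69 in ≈ 0.942 in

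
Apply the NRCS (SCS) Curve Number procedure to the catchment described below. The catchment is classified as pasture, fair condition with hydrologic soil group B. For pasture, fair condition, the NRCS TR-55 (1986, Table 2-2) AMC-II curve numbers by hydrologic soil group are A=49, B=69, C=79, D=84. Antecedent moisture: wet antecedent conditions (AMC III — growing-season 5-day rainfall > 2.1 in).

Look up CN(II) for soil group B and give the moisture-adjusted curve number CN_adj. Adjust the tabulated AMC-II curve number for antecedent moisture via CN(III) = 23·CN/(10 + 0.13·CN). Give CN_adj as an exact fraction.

NRCS table: pasture, fair condition, soil group B → CN(II) = 69
Wet (AMC III): CN(III) = 23·69/(10 + 0.13·69) = 1587/(1897/100) = 158700/1897 ≈ 83.658

CN_adj = 158700/1897 ≈ 83.658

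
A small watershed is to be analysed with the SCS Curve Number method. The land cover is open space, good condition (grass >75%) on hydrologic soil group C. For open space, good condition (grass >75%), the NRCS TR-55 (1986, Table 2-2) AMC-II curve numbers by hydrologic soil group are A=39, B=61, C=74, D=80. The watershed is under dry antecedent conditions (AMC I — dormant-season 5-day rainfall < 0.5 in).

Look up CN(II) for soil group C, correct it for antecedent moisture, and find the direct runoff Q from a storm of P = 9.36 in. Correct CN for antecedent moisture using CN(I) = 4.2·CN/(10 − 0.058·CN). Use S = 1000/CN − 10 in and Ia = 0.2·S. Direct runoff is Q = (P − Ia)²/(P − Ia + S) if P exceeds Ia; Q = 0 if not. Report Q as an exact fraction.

NRCS table: open space, good condition (grass >75%), soil group C → CN(II) = 74
Adjust CN=74 to AMC I: 4.2·74/(10 − 0.058·74) → (1554/5) ÷ (1427/250) = 77700/1427 ≈ 54.450
Retention S: 1000/CN − 10 with CN=54.450 → S = 6500/777 ≈ 8.366 in
Initial abstraction Ia = S/5 = (6500/777)/5 = 1300/777 ≈ 1.673 in
P − Ia = 9.360 − 1.673 = 149318/19425 ≈ 7.687 in (> 0, runoff occurs)
Runoff Q = (P−Ia)²/(P−Ia+S) = (7.687)²/(7.687+8.366) = 857533274/232964025 ≈ 3.681 in

Q = 857533274/232964025 in ≈ 3.681 in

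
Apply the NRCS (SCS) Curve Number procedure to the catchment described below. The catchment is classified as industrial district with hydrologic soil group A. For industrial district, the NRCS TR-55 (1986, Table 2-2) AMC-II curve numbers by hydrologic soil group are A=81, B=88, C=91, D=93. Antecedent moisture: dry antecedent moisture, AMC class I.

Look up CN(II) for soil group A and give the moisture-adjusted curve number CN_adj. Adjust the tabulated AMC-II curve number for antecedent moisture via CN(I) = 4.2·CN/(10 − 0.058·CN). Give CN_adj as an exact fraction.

CN_adj = 170100/2651 ≈ 64.164

NRCS table: industrial district, soil group A → CN(II) = 81
Adjust CN=81 to AMC I: 4.2·81/(10 − 0.058·81) → (1701/5) ÷ (2651/500) = 170100/2651 ≈ 64.164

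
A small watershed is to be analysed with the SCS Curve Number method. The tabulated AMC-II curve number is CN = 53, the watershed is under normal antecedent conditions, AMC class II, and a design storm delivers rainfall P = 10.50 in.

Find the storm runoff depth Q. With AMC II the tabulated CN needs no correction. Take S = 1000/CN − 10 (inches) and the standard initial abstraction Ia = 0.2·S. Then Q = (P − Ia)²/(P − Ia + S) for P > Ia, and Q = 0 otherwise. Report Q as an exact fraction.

CN(II) = 53; AMC II needs no correction.
Max retention: S = 1000/53 − 10 = 470/53 in (≈ 8.868 in)
Ia = 0.2S: 0.2·8.868 = 1.774 in (exactly 94/53)
Excess rainfall: 10.500 − 1.774 = 8.726 in; P > Ia so Q > 0
Runoff Q = (P−Ia)²/(P−Ia+S) = (8.726)²/(8.726+8.868) = 171125/39538 ≈ 4.328 in

Q = 171125/39538 in ≈ 4.328 in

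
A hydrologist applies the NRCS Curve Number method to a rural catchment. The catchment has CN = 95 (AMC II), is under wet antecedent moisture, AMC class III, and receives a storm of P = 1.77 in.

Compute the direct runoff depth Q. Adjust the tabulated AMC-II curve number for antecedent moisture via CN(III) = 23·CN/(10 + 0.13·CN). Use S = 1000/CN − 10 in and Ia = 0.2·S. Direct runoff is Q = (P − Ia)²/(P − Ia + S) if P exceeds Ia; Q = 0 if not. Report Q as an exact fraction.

Wet (AMC III): CN(III) = 23·95/(10 + 0.13·95) = 2185/(447/20) = 43700/447 ≈ 97.763
Max retention: S = 1000/(43700/447) − 10 = 100/437 in (≈ 0.229 in)
Initial abstraction Ia = S/5 = (100/437)/5 = 20/437 ≈ 0.046 in
Since P=1.770 > Ia=0.046: effective rainfall P−Ia = 75349/43700 in
Q: (75349/43700)² ÷ (85349/43700) = 5677471801/3729751300 in (≈ 1.522 in)

Q = 5677471801/3729751300 in ≈ 1.522 in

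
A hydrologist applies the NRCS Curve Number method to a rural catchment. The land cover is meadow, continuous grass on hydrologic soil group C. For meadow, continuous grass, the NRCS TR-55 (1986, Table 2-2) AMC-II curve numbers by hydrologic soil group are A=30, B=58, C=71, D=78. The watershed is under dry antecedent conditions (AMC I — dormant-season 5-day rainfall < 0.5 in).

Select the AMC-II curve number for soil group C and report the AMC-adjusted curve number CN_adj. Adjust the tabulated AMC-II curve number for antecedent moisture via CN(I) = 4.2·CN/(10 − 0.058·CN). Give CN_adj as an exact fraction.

CN_adj = 149100/2941 ≈ 50.697

NRCS table: meadow, continuous grass, soil group C → CN(II) = 71
Adjust CN=71 to AMC I: 4.2·71/(10 − 0.058·71) → (1491/5) ÷ (2941/500) = 149100/2941 ≈ 50.697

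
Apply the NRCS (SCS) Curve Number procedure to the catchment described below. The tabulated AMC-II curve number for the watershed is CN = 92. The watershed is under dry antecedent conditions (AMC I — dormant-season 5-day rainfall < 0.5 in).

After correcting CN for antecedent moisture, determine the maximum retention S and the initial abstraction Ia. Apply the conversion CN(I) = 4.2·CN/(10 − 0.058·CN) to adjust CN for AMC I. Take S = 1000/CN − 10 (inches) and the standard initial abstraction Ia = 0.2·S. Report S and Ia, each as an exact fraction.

S = 1000/483 in ≈ 2.070 in; Ia = 200/483 in ≈ 0.414 in

Dry (AMC I): CN(I) = 4.2·92/(10 − 0.058·92) = (1932/5)/(583/125) = 48300/583 ≈ 82.847
S = 1000/(48300/583) − 10 = 1000/483 in ≈ 2.070 in
Initial abstraction Ia = S/5 = (1000/483)/5 = 200/483 ≈ 0.414 in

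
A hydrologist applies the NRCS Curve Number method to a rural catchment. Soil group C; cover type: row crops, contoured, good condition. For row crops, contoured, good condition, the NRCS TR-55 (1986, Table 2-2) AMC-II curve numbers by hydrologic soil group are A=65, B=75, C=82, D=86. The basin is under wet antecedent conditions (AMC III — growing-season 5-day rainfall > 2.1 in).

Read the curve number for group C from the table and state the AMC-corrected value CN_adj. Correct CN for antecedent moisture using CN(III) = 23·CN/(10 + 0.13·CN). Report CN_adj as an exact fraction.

NRCS table: row crops, contoured, good condition, soil group C → CN(II) = 82
CN(III) from CN(II)=82: (23·82)/(10 + 0.13·82) = 94300/1033 ≈ 91.288

CN_adj = 94300/1033 ≈ 91.288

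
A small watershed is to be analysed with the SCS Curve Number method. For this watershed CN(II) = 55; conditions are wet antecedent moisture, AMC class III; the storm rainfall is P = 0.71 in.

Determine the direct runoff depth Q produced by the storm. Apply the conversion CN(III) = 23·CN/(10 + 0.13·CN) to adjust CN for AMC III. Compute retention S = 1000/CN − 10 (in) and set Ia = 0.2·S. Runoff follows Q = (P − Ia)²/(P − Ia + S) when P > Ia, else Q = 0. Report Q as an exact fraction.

CN(III) from CN(II)=55: (23·55)/(10 + 0.13·55) = 25300/343 ≈ 73.761
S = 1000/(25300/343) − 10 = 900/253 in ≈ 3.557 in
Ia = 0.2·(900/253) = 180/253 in ≈ 0.711 in
P = 0.710 ≤ Ia = 0.711 in: entire storm abstracted, Q = 0.

Q = 0 in ≈ 0.000 in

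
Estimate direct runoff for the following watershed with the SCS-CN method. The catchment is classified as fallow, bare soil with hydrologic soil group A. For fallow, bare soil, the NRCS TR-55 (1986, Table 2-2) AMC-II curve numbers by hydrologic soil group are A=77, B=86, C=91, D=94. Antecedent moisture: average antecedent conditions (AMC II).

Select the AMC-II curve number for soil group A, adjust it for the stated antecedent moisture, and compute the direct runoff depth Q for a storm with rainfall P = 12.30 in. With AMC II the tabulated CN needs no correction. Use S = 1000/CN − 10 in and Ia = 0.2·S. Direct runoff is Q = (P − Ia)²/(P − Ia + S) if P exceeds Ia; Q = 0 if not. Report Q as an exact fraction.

NRCS table: fallow, bare soil, soil group A → CN(II) = 77
CN(II) = 77; AMC II needs no correction.
Retention S: 1000/CN − 10 with CN=77.000 → S = 230/77 ≈ 2.987 in
Ia = 0.2·(230/77) = 46/77 in ≈ 0.597 in
P − Ia = 12.300 − 0.597 = 9011/770 ≈ 11.703 in (> 0, runoff occurs)
Runoff Q = (P−Ia)²/(P−Ia+S) = (11.703)²/(11.703+2.987) = 81198121/8709470 ≈ 9.323 in

Q = 81198121/8709470 in ≈ 9.323 in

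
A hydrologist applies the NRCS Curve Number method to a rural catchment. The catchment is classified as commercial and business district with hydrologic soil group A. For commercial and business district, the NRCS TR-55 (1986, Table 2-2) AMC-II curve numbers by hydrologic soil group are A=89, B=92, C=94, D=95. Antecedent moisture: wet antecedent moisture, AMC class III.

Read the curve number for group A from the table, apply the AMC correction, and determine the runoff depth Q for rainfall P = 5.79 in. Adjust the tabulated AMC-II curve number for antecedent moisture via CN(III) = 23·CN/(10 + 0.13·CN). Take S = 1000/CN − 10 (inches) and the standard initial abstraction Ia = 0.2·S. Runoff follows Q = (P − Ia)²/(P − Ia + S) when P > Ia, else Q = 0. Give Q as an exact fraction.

NRCS table: commercial and business district, soil group A → CN(II) = 89
CN(III) from CN(II)=89: (23·89)/(10 + 0.13·89) = 204700/2157 ≈ 94.900
S = 1000/(204700/2157) − 10 = 1100/2047 in ≈ 0.537 in
Initial abstraction Ia = S/5 = (1100/2047)/5 = 220/2047 ≈ 0.107 in
P − Ia = 5.790 − 0.107 = 1163213/204700 ≈ 5.683 in (> 0, runoff occurs)
Q: (1163213/204700)² ÷ (1273213/204700) = 1353064483369/260626701100 in (≈ 5.192 in)

Q = 1353064483369/260626701100 in ≈ 5.192 in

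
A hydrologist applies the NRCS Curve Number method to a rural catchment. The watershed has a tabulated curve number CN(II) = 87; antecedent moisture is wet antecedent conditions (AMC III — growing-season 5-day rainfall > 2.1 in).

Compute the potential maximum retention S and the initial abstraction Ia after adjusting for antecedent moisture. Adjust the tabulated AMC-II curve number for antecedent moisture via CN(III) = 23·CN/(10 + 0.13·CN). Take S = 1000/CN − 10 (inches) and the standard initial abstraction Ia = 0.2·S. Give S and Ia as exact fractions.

CN(III) from CN(II)=87: (23·87)/(10 + 0.13·87) = 200100/2131 ≈ 93.900
Max retention: S = 1000/(200100/2131) − 10 = 1300/2001 in (≈ 0.650 in)
Ia = 0.2S: 0.2·0.650 = 0.130 in (exactly 260/2001)

S = 1300/2001 in ≈ 0.650 in; Ia = 260/2001 in ≈ 0.130 in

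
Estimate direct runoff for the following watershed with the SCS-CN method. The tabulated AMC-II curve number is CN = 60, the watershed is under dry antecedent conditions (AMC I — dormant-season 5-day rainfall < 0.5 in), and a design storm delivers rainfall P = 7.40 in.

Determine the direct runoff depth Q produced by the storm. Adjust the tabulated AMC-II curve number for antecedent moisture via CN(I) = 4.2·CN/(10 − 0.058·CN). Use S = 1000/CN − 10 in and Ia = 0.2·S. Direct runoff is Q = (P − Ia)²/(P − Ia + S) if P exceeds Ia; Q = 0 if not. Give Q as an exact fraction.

Adjust CN=60 to AMC I: 4.2·60/(10 − 0.058·60) → 252 ÷ (163/25) = 6300/163 ≈ 38.650
Max retention: S = 1000/(6300/163) − 10 = 1000/63 in (≈ 15.873 in)
Ia = 0.2·(1000/63) = 200/63 in ≈ 3.175 in
Since P=7.400 > Ia=3.175: effective rainfall P−Ia = 1331/315 in
Q: (1331/315)² ÷ (6331/315) = 1771561/1994265 in (≈ 0.888 in)

Q = 1771561/1994265 in ≈ 0.888 in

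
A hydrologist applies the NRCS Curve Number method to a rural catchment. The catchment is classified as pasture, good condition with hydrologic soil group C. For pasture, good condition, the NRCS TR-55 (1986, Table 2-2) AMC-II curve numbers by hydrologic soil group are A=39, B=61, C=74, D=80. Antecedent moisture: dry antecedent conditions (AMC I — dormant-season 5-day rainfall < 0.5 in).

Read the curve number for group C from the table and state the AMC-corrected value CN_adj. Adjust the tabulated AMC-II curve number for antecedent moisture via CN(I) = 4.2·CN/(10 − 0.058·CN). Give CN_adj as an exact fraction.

NRCS table: pasture, good condition, soil group C → CN(II) = 74
Dry (AMC I): CN(I) = 4.2·74/(10 − 0.058·74) = (1554/5)/(1427/250) = 77700/1427 ≈ 54.450

CN_adj = 77700/1427 ≈ 54.450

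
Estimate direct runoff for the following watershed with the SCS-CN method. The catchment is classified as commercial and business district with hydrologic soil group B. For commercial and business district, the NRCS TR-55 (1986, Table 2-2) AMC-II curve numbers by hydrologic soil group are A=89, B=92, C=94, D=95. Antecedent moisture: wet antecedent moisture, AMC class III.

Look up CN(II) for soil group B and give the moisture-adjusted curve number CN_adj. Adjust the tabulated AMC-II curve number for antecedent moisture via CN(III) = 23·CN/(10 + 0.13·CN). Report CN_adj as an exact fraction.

NRCS table: commercial and business district, soil group B → CN(II) = 92
CN(III) from CN(II)=92: (23·92)/(10 + 0.13·92) = 52900/549 ≈ 96.357

CN_adj = 52900/549 ≈ 96.357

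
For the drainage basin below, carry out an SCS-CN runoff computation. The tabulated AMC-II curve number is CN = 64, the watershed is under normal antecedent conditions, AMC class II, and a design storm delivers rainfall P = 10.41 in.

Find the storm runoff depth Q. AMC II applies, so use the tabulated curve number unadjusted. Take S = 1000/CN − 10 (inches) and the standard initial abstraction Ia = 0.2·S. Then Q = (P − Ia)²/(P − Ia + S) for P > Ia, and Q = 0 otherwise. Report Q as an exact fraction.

Q = 1149483/198800 in ≈ 5.782 in

CN(II) = 64; AMC II needs no correction.
Retention S: 1000/CN − 10 with CN=64.000 → S = 45/8 ≈ 5.625 in
Initial abstraction Ia = S/5 = (45/8)/5 = 9/8 ≈ 1.125 in
P − Ia = 10.410 − 1.125 = 1857/200 ≈ 9.285 in (> 0, runoff occurs)
Runoff Q = (P−Ia)²/(P−Ia+S) = (9.285)²/(9.285+5.625) = 1149483/198800 ≈ 5.782 in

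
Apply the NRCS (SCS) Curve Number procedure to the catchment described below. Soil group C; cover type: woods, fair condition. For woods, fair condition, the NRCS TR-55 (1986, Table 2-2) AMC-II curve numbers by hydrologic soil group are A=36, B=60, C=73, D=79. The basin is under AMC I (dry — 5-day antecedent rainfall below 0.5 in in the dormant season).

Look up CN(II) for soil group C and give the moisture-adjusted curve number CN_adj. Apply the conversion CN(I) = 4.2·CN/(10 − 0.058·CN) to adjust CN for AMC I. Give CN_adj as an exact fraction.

NRCS table: woods, fair condition, soil group C → CN(II) = 73
Dry (AMC I): CN(I) = 4.2·73/(10 − 0.058·73) = (1533/5)/(2883/500) = 51100/961 ≈ 53.174

CN_adj = 51100/961 ≈ 53.174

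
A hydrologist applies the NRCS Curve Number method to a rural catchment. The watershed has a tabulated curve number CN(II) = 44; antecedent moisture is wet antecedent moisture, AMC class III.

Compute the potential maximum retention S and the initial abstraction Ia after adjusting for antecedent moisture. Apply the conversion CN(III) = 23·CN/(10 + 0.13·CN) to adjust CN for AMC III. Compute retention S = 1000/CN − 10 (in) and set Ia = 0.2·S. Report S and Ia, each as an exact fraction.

S = 1400/253 in ≈ 5.534 in; Ia = 280/253 in ≈ 1.107 in

CN(III) from CN(II)=44: (23·44)/(10 + 0.13·44) = 25300/393 ≈ 64.377
Retention S: 1000/CN − 10 with CN=64.377 → S = 1400/253 ≈ 5.534 in
Ia = 0.2S: 0.2·5.534 = 1.107 in (exactly 280/253)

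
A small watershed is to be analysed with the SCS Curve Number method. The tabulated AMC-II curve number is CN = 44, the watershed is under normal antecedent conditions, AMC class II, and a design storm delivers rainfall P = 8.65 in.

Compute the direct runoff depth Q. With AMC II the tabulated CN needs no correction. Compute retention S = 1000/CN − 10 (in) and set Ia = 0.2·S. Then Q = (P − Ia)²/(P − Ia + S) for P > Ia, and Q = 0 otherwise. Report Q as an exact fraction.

AMC II — tabulated CN = 44 applies directly.
Max retention: S = 1000/44 − 10 = 140/11 in (≈ 12.727 in)
Initial abstraction Ia = S/5 = (140/11)/5 = 28/11 ≈ 2.545 in
Excess rainfall: 8.650 − 2.545 = 6.105 in; P > Ia so Q > 0
Q = (1343/220)²/((1343/220) + 140/11) = (1803649/48400)/(4143/220) = 1803649/911460 in ≈ 1.979 in

Q = 1803649/911460 in ≈ 1.979 in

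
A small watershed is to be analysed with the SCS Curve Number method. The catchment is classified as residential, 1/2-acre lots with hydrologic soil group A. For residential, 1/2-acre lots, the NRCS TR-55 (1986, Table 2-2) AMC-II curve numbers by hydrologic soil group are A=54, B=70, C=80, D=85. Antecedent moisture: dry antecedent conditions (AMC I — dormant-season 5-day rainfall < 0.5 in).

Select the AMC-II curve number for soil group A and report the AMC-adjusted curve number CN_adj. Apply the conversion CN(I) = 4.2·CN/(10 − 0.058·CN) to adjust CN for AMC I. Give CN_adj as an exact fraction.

CN_adj = 56700/1717 ≈ 33.023

NRCS table: residential, 1/2-acre lots, soil group A → CN(II) = 54
Adjust CN=54 to AMC I: 4.2·54/(10 − 0.058·54) → (1134/5) ÷ (1717/250) = 56700/1717 ≈ 33.023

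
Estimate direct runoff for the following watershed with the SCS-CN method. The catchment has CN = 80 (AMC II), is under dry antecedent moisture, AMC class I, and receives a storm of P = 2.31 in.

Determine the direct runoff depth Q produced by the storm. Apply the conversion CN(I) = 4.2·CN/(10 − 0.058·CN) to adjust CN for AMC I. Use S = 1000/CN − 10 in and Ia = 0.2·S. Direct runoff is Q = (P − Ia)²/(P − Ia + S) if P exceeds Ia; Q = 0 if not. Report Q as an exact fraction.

Q = 5527201/31187100 in ≈ 0.177 in

Dry (AMC I): CN(I) = 4.2·80/(10 − 0.058·80) = 336/(134/25) = 4200/67 ≈ 62.687
Retention S: 1000/CN − 10 with CN=62.687 → S = 125/21 ≈ 5.952 in
Ia = 0.2·(125/21) = 25/21 in ≈ 1.190 in
Excess rainfall: 2.310 − 1.190 = 1.120 in; P > Ia so Q > 0
Runoff Q = (P−Ia)²/(P−Ia+S) = (1.120)²/(1.120+5.952) = 5527201/31187100 ≈ 0.177 in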